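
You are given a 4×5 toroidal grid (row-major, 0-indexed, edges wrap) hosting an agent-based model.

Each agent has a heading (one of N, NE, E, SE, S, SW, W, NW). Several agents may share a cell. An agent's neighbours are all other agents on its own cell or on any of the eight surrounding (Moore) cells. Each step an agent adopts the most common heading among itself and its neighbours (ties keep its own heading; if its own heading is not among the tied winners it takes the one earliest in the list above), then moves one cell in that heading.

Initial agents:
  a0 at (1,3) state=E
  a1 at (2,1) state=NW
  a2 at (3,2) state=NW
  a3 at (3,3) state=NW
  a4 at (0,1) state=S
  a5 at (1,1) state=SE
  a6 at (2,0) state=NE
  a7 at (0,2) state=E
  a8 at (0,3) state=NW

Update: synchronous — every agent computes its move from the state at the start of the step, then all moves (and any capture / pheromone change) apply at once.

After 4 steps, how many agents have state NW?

9

t=1: a0@(1,4):E a1@(1,0):NW a2@(2,1):NW a3@(2,2):NW a4@(1,1):S a5@(2,2):SE a6@(1,1):NE a7@(3,1):NW a8@(3,2):NW
t=2: a0@(1,0):E a1@(0,4):NW a2@(1,0):NW a3@(1,1):NW a4@(0,0):NW a5@(1,1):NW a6@(0,0):NW a7@(2,0):NW a8@(2,1):NW
t=3: a0@(0,4):NW a1@(3,3):NW a2@(0,4):NW a3@(0,0):NW a4@(3,4):NW a5@(0,0):NW a6@(3,4):NW a7@(1,4):NW a8@(1,0):NW
t=4: a0@(3,3):NW a1@(2,2):NW a2@(3,3):NW a3@(3,4):NW a4@(2,3):NW a5@(3,4):NW a6@(2,3):NW a7@(0,3):NW a8@(0,4):NW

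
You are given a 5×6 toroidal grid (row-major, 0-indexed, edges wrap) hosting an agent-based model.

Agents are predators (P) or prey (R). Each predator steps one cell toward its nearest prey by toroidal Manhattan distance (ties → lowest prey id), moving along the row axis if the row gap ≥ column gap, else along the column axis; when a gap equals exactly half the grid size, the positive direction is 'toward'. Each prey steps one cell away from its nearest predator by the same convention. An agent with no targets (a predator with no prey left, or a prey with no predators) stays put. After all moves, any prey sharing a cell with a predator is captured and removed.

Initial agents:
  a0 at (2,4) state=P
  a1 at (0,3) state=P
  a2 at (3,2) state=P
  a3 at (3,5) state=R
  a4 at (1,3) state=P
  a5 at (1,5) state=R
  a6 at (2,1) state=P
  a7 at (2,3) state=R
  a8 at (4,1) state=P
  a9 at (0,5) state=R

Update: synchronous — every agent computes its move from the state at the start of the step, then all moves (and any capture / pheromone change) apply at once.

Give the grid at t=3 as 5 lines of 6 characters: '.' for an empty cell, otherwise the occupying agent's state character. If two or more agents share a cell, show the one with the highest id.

t=1: a0@(2,3):P a1@(1,3):P a2@(2,2):P a3@(4,5):R a4@(2,3):P a5@(0,5):R a6@(2,2):P a8@(4,0):P a9@(0,0):R
t=2: a0@(3,3):P a1@(1,4):P a2@(1,2):P a3@(4,4):R a4@(3,3):P a5@(1,5):R a6@(1,2):P a8@(4,5):P a9@(1,0):R
t=3: a0@(4,3):P a1@(1,5):P a2@(1,1):P a4@(4,3):P a5@(1,0):R a6@(1,1):P a8@(4,4):P

......
RP...P
......
......
...PP.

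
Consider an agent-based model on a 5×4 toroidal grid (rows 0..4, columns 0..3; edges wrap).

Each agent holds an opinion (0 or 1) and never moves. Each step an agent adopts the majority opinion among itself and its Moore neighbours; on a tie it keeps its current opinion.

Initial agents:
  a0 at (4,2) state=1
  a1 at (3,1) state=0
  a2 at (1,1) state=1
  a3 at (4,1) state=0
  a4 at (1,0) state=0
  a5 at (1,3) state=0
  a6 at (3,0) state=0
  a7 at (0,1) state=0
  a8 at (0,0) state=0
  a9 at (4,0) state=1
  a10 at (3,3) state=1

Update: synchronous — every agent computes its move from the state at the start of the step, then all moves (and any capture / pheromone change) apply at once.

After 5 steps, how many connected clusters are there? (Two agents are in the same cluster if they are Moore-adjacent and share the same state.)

t=1: a0@(4,2):0 a1@(3,1):0 a2@(1,1):0 a3@(4,1):0 a4@(1,0):0 a5@(1,3):0 a6@(3,0):0 a7@(0,1):0 a8@(0,0):0 a9@(4,0):0 a10@(3,3):1
t=2: a0@(4,2):0 a1@(3,1):0 a2@(1,1):0 a3@(4,1):0 a4@(1,0):0 a5@(1,3):0 a6@(3,0):0 a7@(0,1):0 a8@(0,0):0 a9@(4,0):0 a10@(3,3):0
t=3: (unchanged — steady state)

1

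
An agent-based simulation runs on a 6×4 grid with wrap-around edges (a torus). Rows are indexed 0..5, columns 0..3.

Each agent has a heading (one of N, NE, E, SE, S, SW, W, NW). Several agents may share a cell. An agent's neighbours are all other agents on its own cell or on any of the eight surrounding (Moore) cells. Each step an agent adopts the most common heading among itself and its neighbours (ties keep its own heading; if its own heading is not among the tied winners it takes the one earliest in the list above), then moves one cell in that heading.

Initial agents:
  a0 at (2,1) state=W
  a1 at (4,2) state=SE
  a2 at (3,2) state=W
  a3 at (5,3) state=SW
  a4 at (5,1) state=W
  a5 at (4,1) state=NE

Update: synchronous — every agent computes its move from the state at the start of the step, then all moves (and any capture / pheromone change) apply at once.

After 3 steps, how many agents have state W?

5

t=1: a0@(2,0):W a1@(4,1):W a2@(3,1):W a3@(0,2):SW a4@(5,0):W a5@(4,0):W
t=2: a0@(2,3):W a1@(4,0):W a2@(3,0):W a3@(1,1):SW a4@(5,3):W a5@(4,3):W
t=3: a0@(2,2):W a1@(4,3):W a2@(3,3):W a3@(2,0):SW a4@(5,2):W a5@(4,2):W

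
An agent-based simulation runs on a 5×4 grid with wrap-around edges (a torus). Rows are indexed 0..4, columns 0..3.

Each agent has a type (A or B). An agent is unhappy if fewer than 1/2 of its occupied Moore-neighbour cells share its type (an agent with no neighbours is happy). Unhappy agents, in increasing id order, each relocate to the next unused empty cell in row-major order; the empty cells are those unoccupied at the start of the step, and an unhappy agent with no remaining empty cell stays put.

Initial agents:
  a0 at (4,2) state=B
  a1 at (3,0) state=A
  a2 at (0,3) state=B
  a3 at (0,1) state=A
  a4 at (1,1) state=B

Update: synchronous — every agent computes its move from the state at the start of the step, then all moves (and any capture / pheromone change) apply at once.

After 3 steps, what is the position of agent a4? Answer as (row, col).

(0, 2)

t=1: a0@(4,2):B a1@(3,0):A a2@(0,3):B a3@(0,0):A a4@(0,2):B
t=2: a0@(4,2):B a1@(3,0):A a2@(0,3):B a3@(0,1):A a4@(0,2):B
t=3: a0@(4,2):B a1@(3,0):A a2@(0,3):B a3@(0,0):A a4@(0,2):B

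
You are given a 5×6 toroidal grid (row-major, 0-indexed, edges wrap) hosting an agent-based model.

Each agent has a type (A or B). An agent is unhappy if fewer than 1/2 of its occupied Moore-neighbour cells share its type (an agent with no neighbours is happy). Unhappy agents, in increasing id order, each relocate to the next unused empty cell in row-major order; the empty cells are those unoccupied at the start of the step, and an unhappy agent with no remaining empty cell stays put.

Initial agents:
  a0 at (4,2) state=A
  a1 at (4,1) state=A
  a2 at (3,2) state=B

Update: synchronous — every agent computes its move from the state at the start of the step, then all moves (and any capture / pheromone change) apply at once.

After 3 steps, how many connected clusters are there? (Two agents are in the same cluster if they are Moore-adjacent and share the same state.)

t=1: a0@(4,2):A a1@(4,1):A a2@(0,0):B
t=2: a0@(4,2):A a1@(4,1):A a2@(0,1):B
t=3: a0@(4,2):A a1@(4,1):A a2@(0,0):B

2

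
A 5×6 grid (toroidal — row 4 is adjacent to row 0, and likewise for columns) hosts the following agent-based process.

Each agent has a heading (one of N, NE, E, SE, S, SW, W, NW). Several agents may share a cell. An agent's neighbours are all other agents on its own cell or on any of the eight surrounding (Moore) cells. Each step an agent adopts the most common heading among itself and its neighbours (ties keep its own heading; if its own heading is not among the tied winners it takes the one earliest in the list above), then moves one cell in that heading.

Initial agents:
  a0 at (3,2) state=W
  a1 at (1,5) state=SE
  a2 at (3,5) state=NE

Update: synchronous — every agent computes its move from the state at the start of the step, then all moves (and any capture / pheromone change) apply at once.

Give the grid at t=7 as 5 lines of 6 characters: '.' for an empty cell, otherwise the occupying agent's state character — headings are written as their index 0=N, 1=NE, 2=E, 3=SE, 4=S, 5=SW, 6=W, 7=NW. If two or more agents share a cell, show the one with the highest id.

......
1.....
......
36....
......

t=1: a0@(3,1):W a1@(2,0):SE a2@(2,0):NE
t=2: a0@(3,0):W a1@(3,1):SE a2@(1,1):NE
t=3: a0@(3,5):W a1@(4,2):SE a2@(0,2):NE
t=4: a0@(3,4):W a1@(0,3):SE a2@(4,3):NE
t=5: a0@(3,3):W a1@(1,4):SE a2@(3,4):NE
t=6: a0@(3,2):W a1@(2,5):SE a2@(2,5):NE
t=7: a0@(3,1):W a1@(3,0):SE a2@(1,0):NE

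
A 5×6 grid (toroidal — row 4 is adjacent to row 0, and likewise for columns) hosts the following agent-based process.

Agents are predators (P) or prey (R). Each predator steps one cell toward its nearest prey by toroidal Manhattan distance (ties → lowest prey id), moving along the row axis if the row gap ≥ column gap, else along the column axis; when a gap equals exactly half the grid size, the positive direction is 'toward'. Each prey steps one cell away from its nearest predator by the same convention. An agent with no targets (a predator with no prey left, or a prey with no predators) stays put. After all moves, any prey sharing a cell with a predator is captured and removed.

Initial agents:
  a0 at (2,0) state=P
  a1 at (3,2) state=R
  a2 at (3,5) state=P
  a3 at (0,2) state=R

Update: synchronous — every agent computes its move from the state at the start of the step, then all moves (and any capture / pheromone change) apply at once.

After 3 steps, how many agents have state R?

2

t=1: a0@(2,1):P a1@(3,3):R a2@(3,0):P a3@(4,2):R
t=2: a0@(2,2):P a1@(3,4):R a2@(3,1):P a3@(0,2):R
t=3: a0@(1,2):P a1@(3,5):R a2@(3,2):P a3@(4,2):R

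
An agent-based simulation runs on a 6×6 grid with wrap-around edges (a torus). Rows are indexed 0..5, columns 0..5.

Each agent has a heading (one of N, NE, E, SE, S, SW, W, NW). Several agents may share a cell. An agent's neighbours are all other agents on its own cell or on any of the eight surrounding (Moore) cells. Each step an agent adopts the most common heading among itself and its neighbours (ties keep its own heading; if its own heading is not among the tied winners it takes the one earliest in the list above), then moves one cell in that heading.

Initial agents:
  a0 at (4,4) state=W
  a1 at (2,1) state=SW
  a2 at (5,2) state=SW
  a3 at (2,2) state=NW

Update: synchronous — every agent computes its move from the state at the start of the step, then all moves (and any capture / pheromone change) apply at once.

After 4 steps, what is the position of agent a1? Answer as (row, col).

(0, 3)

t=1: a0@(4,3):W a1@(3,0):SW a2@(0,1):SW a3@(1,1):NW
t=2: a0@(4,2):W a1@(4,5):SW a2@(1,0):SW a3@(0,0):NW
t=3: a0@(4,1):W a1@(5,4):SW a2@(2,5):SW a3@(5,5):NW
t=4: a0@(4,0):W a1@(0,3):SW a2@(3,4):SW a3@(4,4):NW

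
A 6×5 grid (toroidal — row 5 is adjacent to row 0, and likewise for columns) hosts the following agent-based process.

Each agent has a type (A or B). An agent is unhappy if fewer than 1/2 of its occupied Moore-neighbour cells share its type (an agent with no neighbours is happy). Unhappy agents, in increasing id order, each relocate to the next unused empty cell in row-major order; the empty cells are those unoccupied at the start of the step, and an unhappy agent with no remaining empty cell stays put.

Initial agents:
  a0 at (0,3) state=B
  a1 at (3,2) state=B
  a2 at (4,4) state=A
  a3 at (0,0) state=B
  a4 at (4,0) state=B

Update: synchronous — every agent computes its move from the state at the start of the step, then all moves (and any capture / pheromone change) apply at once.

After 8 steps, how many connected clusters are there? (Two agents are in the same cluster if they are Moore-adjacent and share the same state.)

t=1: a0@(0,3):B a1@(3,2):B a2@(0,1):A a3@(0,0):B a4@(0,2):B
t=2: a0@(0,3):B a1@(3,2):B a2@(0,4):A a3@(1,0):B a4@(0,2):B
t=3: a0@(0,3):B a1@(3,2):B a2@(0,0):A a3@(0,1):B a4@(0,2):B
t=4: a0@(0,3):B a1@(3,2):B a2@(0,4):A a3@(0,1):B a4@(0,2):B
t=5: a0@(0,3):B a1@(3,2):B a2@(0,0):A a3@(0,1):B a4@(0,2):B
t=6: a0@(0,3):B a1@(3,2):B a2@(0,4):A a3@(0,1):B a4@(0,2):B
t=7: a0@(0,3):B a1@(3,2):B a2@(0,0):A a3@(0,1):B a4@(0,2):B
t=8: a0@(0,3):B a1@(3,2):B a2@(0,4):A a3@(0,1):B a4@(0,2):B

3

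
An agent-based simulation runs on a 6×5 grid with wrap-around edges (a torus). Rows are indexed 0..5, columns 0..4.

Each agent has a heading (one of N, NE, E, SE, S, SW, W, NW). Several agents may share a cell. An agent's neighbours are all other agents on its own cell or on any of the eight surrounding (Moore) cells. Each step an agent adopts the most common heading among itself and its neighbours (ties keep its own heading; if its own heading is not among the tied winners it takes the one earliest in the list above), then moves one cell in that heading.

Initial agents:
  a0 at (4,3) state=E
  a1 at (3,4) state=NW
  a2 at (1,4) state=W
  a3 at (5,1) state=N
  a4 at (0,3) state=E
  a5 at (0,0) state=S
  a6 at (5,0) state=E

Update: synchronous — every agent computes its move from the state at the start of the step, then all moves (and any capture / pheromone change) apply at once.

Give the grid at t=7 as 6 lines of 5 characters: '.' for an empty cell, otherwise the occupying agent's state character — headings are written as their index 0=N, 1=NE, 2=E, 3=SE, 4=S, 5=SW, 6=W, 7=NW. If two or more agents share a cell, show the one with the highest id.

t=1: a0@(4,4):E a1@(2,3):NW a2@(1,3):W a3@(4,1):N a4@(0,4):E a5@(1,0):S a6@(5,1):E
t=2: a0@(4,0):E a1@(1,2):NW a2@(1,2):W a3@(3,1):N a4@(0,0):E a5@(2,0):S a6@(5,2):E
t=3: a0@(4,1):E a1@(0,1):NW a2@(1,1):W a3@(2,1):N a4@(0,1):E a5@(3,0):S a6@(5,3):E
t=4: a0@(4,2):E a1@(5,0):NW a2@(1,0):W a3@(1,1):N a4@(0,2):E a5@(4,0):S a6@(5,4):E
t=5: a0@(4,3):E a1@(4,4):NW a2@(1,4):W a3@(0,1):N a4@(0,3):E a5@(5,0):S a6@(5,0):E
t=6: a0@(4,4):E a1@(4,0):E a2@(1,3):W a3@(5,1):N a4@(0,4):E a5@(0,0):S a6@(5,1):E
t=7: a0@(4,0):E a1@(4,1):E a2@(1,2):W a3@(5,2):E a4@(0,0):E a5@(0,1):E a6@(5,2):E

22...
..6..
.....
.....
22...
..2..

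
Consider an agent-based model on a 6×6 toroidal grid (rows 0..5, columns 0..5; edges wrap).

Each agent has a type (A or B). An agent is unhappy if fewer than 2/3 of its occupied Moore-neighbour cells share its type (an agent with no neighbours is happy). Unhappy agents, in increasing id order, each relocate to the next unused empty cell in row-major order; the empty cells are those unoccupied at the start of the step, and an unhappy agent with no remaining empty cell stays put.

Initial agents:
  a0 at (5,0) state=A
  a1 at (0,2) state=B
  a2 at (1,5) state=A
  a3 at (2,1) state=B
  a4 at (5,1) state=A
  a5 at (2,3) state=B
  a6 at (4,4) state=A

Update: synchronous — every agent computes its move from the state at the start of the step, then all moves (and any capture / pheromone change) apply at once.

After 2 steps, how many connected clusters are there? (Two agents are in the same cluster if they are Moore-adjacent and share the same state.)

6

t=1: a0@(5,0):A a1@(0,0):B a2@(1,5):A a3@(2,1):B a4@(0,1):A a5@(2,3):B a6@(4,4):A
t=2: a0@(0,2):A a1@(0,3):B a2@(0,4):A a3@(2,1):B a4@(0,5):A a5@(2,3):B a6@(4,4):A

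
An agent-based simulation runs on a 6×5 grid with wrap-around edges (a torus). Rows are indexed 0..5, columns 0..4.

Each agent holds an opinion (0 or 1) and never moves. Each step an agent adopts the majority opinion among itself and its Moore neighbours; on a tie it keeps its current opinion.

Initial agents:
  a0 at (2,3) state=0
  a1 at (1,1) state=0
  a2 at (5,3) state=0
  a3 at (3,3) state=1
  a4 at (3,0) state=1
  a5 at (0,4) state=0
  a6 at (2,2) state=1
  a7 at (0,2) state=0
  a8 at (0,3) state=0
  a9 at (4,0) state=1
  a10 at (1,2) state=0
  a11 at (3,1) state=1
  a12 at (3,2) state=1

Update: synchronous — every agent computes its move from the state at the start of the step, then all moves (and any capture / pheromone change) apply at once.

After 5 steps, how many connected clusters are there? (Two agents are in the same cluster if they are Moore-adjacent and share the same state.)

t=1: a0@(2,3):1 a1@(1,1):0 a2@(5,3):0 a3@(3,3):1 a4@(3,0):1 a5@(0,4):0 a6@(2,2):1 a7@(0,2):0 a8@(0,3):0 a9@(4,0):1 a10@(1,2):0 a11@(3,1):1 a12@(3,2):1
t=2: (unchanged — steady state)

2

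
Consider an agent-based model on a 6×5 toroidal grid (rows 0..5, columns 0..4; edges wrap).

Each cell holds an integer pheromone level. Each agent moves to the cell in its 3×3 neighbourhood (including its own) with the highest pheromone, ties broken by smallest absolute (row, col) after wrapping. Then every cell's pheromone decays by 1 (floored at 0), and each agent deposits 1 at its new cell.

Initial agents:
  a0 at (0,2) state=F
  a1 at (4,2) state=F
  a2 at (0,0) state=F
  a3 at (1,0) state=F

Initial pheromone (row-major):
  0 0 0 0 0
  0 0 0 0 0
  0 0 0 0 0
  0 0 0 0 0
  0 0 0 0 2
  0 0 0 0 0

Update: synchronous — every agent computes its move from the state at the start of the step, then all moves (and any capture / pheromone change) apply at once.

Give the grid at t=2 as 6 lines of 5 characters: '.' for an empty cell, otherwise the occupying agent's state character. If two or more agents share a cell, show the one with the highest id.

F....
.....
.....
.F...
.....
.....

t=1: a0@(0,1) a1@(3,1) a2@(0,0) a3@(0,0) | pheromone: 2 1 0 0 0 / 0 0 0 0 0 / 0 0 0 0 0 / 0 1 0 0 0 / 0 0 0 0 1 / 0 0 0 0 0
t=2: a0@(0,0) a1@(3,1) a2@(0,0) a3@(0,0) | pheromone: 4 0 0 0 0 / 0 0 0 0 0 / 0 0 0 0 0 / 0 1 0 0 0 / 0 0 0 0 0 / 0 0 0 0 0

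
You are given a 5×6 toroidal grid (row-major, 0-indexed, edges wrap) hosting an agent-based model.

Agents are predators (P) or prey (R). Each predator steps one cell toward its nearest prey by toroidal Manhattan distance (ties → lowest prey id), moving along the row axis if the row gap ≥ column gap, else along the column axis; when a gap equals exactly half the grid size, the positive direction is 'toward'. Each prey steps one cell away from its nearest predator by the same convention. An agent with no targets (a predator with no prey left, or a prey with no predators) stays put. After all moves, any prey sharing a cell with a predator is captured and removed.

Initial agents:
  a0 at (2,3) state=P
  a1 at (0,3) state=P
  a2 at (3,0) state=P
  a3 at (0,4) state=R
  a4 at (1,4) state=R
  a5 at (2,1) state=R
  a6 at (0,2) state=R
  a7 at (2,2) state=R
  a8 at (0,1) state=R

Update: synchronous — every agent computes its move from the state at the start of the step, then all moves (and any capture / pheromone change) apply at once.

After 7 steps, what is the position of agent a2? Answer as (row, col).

t=1: a0@(2,2):P a1@(0,4):P a2@(2,0):P a3@(0,5):R a6@(0,1):R a7@(2,1):R a8@(0,0):R
t=2: a0@(2,1):P a1@(0,5):P a2@(2,1):P a3@(0,0):R a6@(4,1):R a7@(2,0):R a8@(0,1):R
t=3: a0@(2,0):P a1@(0,0):P a2@(2,0):P a3@(0,1):R a6@(0,1):R a7@(2,5):R a8@(4,1):R
t=4: a0@(2,5):P a1@(0,1):P a2@(2,5):P a3@(0,2):R a6@(0,2):R a7@(2,4):R a8@(3,1):R
t=5: a0@(2,4):P a1@(0,2):P a2@(2,4):P a3@(0,3):R a6@(0,3):R a7@(2,3):R a8@(2,1):R
t=6: a0@(2,3):P a1@(0,3):P a2@(2,3):P a3@(0,4):R a6@(0,4):R a7@(2,2):R a8@(2,0):R
t=7: a0@(2,2):P a1@(0,4):P a2@(2,2):P a3@(0,5):R a6@(0,5):R a7@(2,1):R a8@(2,5):R

(2, 2)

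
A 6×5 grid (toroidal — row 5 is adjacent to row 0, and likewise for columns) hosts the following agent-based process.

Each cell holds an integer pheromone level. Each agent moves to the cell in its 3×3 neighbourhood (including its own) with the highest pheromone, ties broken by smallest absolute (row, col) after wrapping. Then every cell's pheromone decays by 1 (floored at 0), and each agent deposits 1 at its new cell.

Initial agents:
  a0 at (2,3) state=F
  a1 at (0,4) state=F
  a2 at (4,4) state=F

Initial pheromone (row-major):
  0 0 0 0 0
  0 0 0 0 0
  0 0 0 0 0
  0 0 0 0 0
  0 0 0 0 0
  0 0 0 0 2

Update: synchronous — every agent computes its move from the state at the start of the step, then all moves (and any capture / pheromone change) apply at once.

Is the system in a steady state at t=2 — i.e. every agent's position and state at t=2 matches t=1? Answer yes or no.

t=1: a0@(1,2) a1@(5,4) a2@(5,4) | pheromone: 0 0 0 0 0 / 0 0 1 0 0 / 0 0 0 0 0 / 0 0 0 0 0 / 0 0 0 0 0 / 0 0 0 0 3
t=2: a0@(1,2) a1@(5,4) a2@(5,4) | pheromone: 0 0 0 0 0 / 0 0 1 0 0 / 0 0 0 0 0 / 0 0 0 0 0 / 0 0 0 0 0 / 0 0 0 0 4

yes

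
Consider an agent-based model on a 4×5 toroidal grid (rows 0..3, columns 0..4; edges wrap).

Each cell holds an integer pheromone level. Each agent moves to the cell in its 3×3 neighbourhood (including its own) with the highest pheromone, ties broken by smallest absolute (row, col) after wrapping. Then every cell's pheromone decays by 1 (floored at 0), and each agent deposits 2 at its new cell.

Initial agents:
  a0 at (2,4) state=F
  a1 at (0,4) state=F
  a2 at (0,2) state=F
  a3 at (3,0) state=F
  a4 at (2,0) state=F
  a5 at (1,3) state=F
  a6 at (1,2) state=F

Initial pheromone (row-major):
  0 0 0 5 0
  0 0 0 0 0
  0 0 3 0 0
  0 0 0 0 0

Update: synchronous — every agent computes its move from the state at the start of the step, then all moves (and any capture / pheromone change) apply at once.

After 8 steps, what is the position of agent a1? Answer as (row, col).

(0, 3)

t=1: a0@(1,0) a1@(0,3) a2@(0,3) a3@(0,0) a4@(1,0) a5@(0,3) a6@(0,3) | pheromone: 2 0 0 12 0 / 4 0 0 0 0 / 0 0 2 0 0 / 0 0 0 0 0
t=2: a0@(1,0) a1@(0,3) a2@(0,3) a3@(1,0) a4@(1,0) a5@(0,3) a6@(0,3) | pheromone: 1 0 0 19 0 / 9 0 0 0 0 / 0 0 1 0 0 / 0 0 0 0 0
t=3: a0@(1,0) a1@(0,3) a2@(0,3) a3@(1,0) a4@(1,0) a5@(0,3) a6@(0,3) | pheromone: 0 0 0 26 0 / 14 0 0 0 0 / 0 0 0 0 0 / 0 0 0 0 0
t=4: a0@(1,0) a1@(0,3) a2@(0,3) a3@(1,0) a4@(1,0) a5@(0,3) a6@(0,3) | pheromone: 0 0 0 33 0 / 19 0 0 0 0 / 0 0 0 0 0 / 0 0 0 0 0
t=5: a0@(1,0) a1@(0,3) a2@(0,3) a3@(1,0) a4@(1,0) a5@(0,3) a6@(0,3) | pheromone: 0 0 0 40 0 / 24 0 0 0 0 / 0 0 0 0 0 / 0 0 0 0 0
t=6: a0@(1,0) a1@(0,3) a2@(0,3) a3@(1,0) a4@(1,0) a5@(0,3) a6@(0,3) | pheromone: 0 0 0 47 0 / 29 0 0 0 0 / 0 0 0 0 0 / 0 0 0 0 0
t=7: a0@(1,0) a1@(0,3) a2@(0,3) a3@(1,0) a4@(1,0) a5@(0,3) a6@(0,3) | pheromone: 0 0 0 54 0 / 34 0 0 0 0 / 0 0 0 0 0 / 0 0 0 0 0
t=8: a0@(1,0) a1@(0,3) a2@(0,3) a3@(1,0) a4@(1,0) a5@(0,3) a6@(0,3) | pheromone: 0 0 0 61 0 / 39 0 0 0 0 / 0 0 0 0 0 / 0 0 0 0 0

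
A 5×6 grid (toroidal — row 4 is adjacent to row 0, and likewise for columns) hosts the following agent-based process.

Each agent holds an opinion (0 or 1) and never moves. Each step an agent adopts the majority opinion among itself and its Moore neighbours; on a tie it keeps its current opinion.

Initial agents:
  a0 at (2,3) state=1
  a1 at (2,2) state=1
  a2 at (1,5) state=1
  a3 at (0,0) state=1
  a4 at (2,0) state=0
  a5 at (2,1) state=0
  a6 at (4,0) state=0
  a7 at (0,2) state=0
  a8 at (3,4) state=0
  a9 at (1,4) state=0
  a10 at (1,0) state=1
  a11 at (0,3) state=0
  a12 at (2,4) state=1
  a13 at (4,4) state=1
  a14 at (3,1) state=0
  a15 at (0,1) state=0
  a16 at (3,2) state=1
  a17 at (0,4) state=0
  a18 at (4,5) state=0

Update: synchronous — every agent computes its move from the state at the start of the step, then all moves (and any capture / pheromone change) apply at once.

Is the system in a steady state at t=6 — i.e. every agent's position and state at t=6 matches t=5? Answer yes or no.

yes

t=1: a0@(2,3):1 a1@(2,2):1 a2@(1,5):1 a3@(0,0):1 a4@(2,0):0 a5@(2,1):0 a6@(4,0):0 a7@(0,2):0 a8@(3,4):1 a9@(1,4):0 a10@(1,0):1 a11@(0,3):0 a12@(2,4):1 a13@(4,4):0 a14@(3,1):0 a15@(0,1):0 a16@(3,2):1 a17@(0,4):0 a18@(4,5):0
t=2: (unchanged — steady state)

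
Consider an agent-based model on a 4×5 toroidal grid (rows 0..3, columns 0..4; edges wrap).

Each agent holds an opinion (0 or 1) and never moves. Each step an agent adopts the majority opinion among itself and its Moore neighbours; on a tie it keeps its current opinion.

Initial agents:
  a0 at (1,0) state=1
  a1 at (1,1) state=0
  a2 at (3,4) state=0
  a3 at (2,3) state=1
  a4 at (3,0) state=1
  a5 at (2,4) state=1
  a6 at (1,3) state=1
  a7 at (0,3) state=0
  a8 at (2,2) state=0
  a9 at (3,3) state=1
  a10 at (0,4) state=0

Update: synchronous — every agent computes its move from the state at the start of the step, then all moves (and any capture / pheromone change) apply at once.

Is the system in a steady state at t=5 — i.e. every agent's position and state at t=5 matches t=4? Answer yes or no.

yes

t=1: a0@(1,0):1 a1@(1,1):0 a2@(3,4):1 a3@(2,3):1 a4@(3,0):1 a5@(2,4):1 a6@(1,3):1 a7@(0,3):0 a8@(2,2):1 a9@(3,3):0 a10@(0,4):1
t=2: a0@(1,0):1 a1@(1,1):1 a2@(3,4):1 a3@(2,3):1 a4@(3,0):1 a5@(2,4):1 a6@(1,3):1 a7@(0,3):1 a8@(2,2):1 a9@(3,3):1 a10@(0,4):1
t=3: (unchanged — steady state)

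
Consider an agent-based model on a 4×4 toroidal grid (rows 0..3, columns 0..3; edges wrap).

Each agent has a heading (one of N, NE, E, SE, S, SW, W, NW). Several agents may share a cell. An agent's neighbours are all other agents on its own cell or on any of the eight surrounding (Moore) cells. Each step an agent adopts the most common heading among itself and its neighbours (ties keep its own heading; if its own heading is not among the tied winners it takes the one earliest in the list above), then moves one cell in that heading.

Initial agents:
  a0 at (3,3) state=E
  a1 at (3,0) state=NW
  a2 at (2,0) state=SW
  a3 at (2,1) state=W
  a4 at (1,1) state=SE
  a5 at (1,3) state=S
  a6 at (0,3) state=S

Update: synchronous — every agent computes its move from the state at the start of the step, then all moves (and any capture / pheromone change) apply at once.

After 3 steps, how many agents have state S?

7

t=1: a0@(3,0):E a1@(2,3):NW a2@(3,3):SW a3@(2,0):W a4@(2,2):SE a5@(2,3):S a6@(1,3):S
t=2: a0@(3,1):E a1@(3,3):S a2@(0,2):SW a3@(3,0):S a4@(3,2):S a5@(3,3):S a6@(2,3):S
t=3: a0@(0,1):S a1@(0,3):S a2@(1,2):S a3@(0,0):S a4@(0,2):S a5@(0,3):S a6@(3,3):S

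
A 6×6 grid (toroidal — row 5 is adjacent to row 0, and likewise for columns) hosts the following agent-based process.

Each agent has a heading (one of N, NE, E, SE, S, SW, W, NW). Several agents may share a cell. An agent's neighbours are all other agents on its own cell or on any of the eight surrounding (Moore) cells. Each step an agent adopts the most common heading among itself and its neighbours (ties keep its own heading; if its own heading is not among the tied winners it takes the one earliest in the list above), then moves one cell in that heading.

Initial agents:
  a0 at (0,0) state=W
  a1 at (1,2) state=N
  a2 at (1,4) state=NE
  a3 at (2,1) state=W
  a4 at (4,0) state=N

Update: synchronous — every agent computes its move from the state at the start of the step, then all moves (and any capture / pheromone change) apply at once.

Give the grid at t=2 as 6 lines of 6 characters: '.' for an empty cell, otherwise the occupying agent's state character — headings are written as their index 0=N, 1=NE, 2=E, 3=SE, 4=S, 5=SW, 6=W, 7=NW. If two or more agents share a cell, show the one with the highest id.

t=1: a0@(0,5):W a1@(0,2):N a2@(0,5):NE a3@(2,0):W a4@(3,0):N
t=2: a0@(0,4):W a1@(5,2):N a2@(5,0):NE a3@(2,5):W a4@(2,0):N

....6.
......
0....6
......
......
1.0...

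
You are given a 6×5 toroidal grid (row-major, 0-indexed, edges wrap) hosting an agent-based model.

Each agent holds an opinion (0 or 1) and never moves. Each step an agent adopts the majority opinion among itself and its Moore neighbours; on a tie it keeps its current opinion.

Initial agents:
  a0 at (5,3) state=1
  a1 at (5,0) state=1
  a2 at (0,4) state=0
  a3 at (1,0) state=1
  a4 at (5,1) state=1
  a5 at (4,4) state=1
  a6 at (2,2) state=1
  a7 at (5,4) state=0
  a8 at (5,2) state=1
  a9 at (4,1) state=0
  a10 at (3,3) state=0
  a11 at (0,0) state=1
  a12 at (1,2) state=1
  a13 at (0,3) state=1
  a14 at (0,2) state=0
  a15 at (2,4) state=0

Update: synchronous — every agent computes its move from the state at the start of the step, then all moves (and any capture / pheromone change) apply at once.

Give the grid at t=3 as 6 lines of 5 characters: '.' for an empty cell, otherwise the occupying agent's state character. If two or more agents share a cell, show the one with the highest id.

t=1: a0@(5,3):1 a1@(5,0):1 a2@(0,4):1 a3@(1,0):1 a4@(5,1):1 a5@(4,4):1 a6@(2,2):1 a7@(5,4):1 a8@(5,2):1 a9@(4,1):1 a10@(3,3):0 a11@(0,0):1 a12@(1,2):1 a13@(0,3):1 a14@(0,2):1 a15@(2,4):0
t=2: (unchanged — steady state)

1.111
1.1..
..1.0
...0.
.1..1
11111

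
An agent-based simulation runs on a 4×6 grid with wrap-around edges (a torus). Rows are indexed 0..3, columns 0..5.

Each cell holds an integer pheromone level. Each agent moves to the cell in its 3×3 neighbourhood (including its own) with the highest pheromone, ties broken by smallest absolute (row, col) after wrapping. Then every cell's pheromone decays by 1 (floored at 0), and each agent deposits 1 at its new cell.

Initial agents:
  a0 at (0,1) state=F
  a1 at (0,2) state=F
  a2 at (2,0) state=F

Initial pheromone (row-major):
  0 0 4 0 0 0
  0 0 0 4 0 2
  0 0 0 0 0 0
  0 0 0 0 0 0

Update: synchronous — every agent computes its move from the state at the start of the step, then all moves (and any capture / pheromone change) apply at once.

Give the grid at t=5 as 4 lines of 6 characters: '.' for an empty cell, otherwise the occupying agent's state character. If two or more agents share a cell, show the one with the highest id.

t=1: a0@(0,2) a1@(0,2) a2@(1,5) | pheromone: 0 0 5 0 0 0 / 0 0 0 3 0 2 / 0 0 0 0 0 0 / 0 0 0 0 0 0
t=2: a0@(0,2) a1@(0,2) a2@(1,5) | pheromone: 0 0 6 0 0 0 / 0 0 0 2 0 2 / 0 0 0 0 0 0 / 0 0 0 0 0 0
t=3: a0@(0,2) a1@(0,2) a2@(1,5) | pheromone: 0 0 7 0 0 0 / 0 0 0 1 0 2 / 0 0 0 0 0 0 / 0 0 0 0 0 0
t=4: a0@(0,2) a1@(0,2) a2@(1,5) | pheromone: 0 0 8 0 0 0 / 0 0 0 0 0 2 / 0 0 0 0 0 0 / 0 0 0 0 0 0
t=5: a0@(0,2) a1@(0,2) a2@(1,5) | pheromone: 0 0 9 0 0 0 / 0 0 0 0 0 2 / 0 0 0 0 0 0 / 0 0 0 0 0 0

..F...
.....F
......
......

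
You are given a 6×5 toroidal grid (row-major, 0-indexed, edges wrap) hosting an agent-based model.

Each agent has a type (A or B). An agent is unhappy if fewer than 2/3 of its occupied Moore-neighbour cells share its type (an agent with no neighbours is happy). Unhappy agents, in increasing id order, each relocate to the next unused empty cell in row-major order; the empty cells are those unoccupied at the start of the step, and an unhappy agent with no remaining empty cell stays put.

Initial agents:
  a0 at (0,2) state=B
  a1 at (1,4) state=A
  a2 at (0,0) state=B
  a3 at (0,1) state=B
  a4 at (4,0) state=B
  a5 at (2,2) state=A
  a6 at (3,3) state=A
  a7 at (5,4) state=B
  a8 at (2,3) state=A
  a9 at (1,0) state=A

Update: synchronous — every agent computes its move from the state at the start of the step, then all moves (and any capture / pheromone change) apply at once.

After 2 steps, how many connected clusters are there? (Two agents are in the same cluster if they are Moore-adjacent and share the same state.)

t=1: a0@(0,2):B a1@(1,4):A a2@(0,3):B a3@(0,1):B a4@(4,0):B a5@(2,2):A a6@(3,3):A a7@(5,4):B a8@(2,3):A a9@(0,4):A
t=2: a0@(0,2):B a1@(1,4):A a2@(0,0):B a3@(0,1):B a4@(4,0):B a5@(2,2):A a6@(3,3):A a7@(5,4):B a8@(2,3):A a9@(1,0):A

2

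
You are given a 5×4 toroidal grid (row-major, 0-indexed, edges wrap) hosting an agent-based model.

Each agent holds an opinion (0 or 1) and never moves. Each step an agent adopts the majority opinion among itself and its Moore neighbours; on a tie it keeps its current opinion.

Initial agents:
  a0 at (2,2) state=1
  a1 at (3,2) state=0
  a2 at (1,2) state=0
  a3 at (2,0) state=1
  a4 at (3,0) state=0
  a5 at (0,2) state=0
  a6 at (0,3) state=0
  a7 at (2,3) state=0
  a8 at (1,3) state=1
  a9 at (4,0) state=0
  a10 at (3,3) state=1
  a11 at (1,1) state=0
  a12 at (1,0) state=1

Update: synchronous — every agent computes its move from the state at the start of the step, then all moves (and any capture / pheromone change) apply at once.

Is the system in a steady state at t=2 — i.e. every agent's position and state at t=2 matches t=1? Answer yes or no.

no

t=1: a0@(2,2):0 a1@(3,2):0 a2@(1,2):0 a3@(2,0):1 a4@(3,0):0 a5@(0,2):0 a6@(0,3):0 a7@(2,3):1 a8@(1,3):1 a9@(4,0):0 a10@(3,3):0 a11@(1,1):0 a12@(1,0):1
t=2: a0@(2,2):0 a1@(3,2):0 a2@(1,2):0 a3@(2,0):1 a4@(3,0):0 a5@(0,2):0 a6@(0,3):0 a7@(2,3):0 a8@(1,3):1 a9@(4,0):0 a10@(3,3):0 a11@(1,1):0 a12@(1,0):1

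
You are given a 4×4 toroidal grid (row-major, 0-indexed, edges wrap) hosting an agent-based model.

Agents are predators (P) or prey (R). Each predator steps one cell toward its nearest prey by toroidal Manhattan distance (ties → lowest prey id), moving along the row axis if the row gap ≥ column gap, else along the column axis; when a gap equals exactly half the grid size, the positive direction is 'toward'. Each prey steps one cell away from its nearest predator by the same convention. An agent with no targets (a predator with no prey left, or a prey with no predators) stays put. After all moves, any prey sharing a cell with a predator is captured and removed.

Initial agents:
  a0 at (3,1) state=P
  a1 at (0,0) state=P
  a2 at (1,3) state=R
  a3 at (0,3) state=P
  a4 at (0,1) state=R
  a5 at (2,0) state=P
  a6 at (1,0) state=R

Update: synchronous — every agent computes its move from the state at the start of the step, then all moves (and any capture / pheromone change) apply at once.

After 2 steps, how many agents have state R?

3

t=1: a0@(0,1):P a1@(0,1):P a2@(2,3):R a3@(1,3):P a4@(1,1):R a5@(1,0):P a6@(2,0):R
t=2: a0@(1,1):P a1@(1,1):P a2@(3,3):R a3@(2,3):P a4@(2,1):R a5@(1,1):P a6@(3,0):R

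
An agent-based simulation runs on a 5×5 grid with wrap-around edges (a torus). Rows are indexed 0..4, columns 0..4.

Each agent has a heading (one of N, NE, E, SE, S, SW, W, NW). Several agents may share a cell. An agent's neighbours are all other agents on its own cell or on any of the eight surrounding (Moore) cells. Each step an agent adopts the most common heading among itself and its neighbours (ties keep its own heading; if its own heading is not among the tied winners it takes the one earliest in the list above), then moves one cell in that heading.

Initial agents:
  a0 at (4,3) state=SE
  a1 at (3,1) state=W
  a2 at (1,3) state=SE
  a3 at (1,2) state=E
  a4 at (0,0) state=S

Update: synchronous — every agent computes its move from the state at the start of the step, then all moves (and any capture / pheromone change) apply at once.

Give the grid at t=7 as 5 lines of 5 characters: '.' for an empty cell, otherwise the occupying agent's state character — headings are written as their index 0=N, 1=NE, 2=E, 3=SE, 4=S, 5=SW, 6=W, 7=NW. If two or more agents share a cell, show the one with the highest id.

.....
3....
.3..3
3...3
.....

t=1: a0@(0,4):SE a1@(3,0):W a2@(2,4):SE a3@(1,3):E a4@(1,0):S
t=2: a0@(1,0):SE a1@(3,4):W a2@(3,0):SE a3@(2,4):SE a4@(2,1):SE
t=3: a0@(2,1):SE a1@(4,0):SE a2@(4,1):SE a3@(3,0):SE a4@(3,2):SE
t=4: a0@(3,2):SE a1@(0,1):SE a2@(0,2):SE a3@(4,1):SE a4@(4,3):SE
t=5: a0@(4,3):SE a1@(1,2):SE a2@(1,3):SE a3@(0,2):SE a4@(0,4):SE
t=6: a0@(0,4):SE a1@(2,3):SE a2@(2,4):SE a3@(1,3):SE a4@(1,0):SE
t=7: a0@(1,0):SE a1@(3,4):SE a2@(3,0):SE a3@(2,4):SE a4@(2,1):SE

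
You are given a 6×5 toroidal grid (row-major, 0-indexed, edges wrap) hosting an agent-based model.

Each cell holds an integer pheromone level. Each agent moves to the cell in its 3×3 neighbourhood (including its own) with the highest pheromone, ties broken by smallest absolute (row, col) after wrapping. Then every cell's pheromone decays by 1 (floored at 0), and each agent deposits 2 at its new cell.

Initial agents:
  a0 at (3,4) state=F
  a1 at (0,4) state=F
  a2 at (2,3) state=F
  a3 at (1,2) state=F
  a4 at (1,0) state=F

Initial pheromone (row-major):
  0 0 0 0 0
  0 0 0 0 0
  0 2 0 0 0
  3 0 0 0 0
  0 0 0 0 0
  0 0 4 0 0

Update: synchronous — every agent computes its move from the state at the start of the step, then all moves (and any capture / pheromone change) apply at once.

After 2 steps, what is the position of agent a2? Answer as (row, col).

(2, 1)

t=1: a0@(3,0) a1@(0,0) a2@(1,2) a3@(2,1) a4@(2,1) | pheromone: 2 0 0 0 0 / 0 0 2 0 0 / 0 5 0 0 0 / 4 0 0 0 0 / 0 0 0 0 0 / 0 0 3 0 0
t=2: a0@(2,1) a1@(0,0) a2@(2,1) a3@(2,1) a4@(2,1) | pheromone: 3 0 0 0 0 / 0 0 1 0 0 / 0 12 0 0 0 / 3 0 0 0 0 / 0 0 0 0 0 / 0 0 2 0 0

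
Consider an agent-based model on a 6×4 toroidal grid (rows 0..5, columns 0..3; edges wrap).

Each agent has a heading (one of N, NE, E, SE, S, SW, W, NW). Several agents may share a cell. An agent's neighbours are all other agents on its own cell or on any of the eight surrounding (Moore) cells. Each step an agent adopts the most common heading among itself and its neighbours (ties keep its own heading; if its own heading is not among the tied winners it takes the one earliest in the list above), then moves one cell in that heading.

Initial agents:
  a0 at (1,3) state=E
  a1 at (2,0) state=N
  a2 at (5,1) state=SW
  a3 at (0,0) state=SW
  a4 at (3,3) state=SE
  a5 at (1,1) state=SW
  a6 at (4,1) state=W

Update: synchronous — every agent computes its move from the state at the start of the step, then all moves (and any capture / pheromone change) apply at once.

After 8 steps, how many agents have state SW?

6

t=1: a0@(1,0):E a1@(1,0):N a2@(0,0):SW a3@(1,3):SW a4@(4,0):SE a5@(2,0):SW a6@(4,0):W
t=2: a0@(2,3):SW a1@(2,3):SW a2@(1,3):SW a3@(2,2):SW a4@(5,1):SE a5@(3,3):SW a6@(4,3):W
t=3: a0@(3,2):SW a1@(3,2):SW a2@(2,2):SW a3@(3,1):SW a4@(0,2):SE a5@(4,2):SW a6@(4,2):W
t=4: a0@(4,1):SW a1@(4,1):SW a2@(3,1):SW a3@(4,0):SW a4@(1,3):SE a5@(5,1):SW a6@(5,1):SW
t=5: a0@(5,0):SW a1@(5,0):SW a2@(4,0):SW a3@(5,3):SW a4@(2,0):SE a5@(0,0):SW a6@(0,0):SW
t=6: a0@(0,3):SW a1@(0,3):SW a2@(5,3):SW a3@(0,2):SW a4@(3,1):SE a5@(1,3):SW a6@(1,3):SW
t=7: a0@(1,2):SW a1@(1,2):SW a2@(0,2):SW a3@(1,1):SW a4@(4,2):SE a5@(2,2):SW a6@(2,2):SW
t=8: a0@(2,1):SW a1@(2,1):SW a2@(1,1):SW a3@(2,0):SW a4@(5,3):SE a5@(3,1):SW a6@(3,1):SW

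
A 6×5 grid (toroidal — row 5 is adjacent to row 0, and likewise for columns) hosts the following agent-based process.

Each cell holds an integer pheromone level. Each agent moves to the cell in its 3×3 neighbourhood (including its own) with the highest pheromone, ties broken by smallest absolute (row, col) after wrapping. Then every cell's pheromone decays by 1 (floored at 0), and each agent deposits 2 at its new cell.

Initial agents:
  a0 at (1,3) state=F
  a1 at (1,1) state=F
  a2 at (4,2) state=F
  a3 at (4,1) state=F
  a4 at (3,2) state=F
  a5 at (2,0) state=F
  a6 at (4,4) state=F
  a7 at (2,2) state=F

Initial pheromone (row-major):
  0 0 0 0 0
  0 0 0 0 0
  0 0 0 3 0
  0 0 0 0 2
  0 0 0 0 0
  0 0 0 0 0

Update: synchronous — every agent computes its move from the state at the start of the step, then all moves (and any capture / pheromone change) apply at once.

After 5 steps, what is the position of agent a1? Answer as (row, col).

t=1: a0@(2,3) a1@(0,0) a2@(3,1) a3@(3,0) a4@(2,3) a5@(3,4) a6@(3,4) a7@(2,3) | pheromone: 2 0 0 0 0 / 0 0 0 0 0 / 0 0 0 8 0 / 2 2 0 0 5 / 0 0 0 0 0 / 0 0 0 0 0
t=2: a0@(2,3) a1@(0,0) a2@(3,0) a3@(3,4) a4@(2,3) a5@(2,3) a6@(2,3) a7@(2,3) | pheromone: 3 0 0 0 0 / 0 0 0 0 0 / 0 0 0 17 0 / 3 1 0 0 6 / 0 0 0 0 0 / 0 0 0 0 0
t=3: a0@(2,3) a1@(0,0) a2@(3,4) a3@(2,3) a4@(2,3) a5@(2,3) a6@(2,3) a7@(2,3) | pheromone: 4 0 0 0 0 / 0 0 0 0 0 / 0 0 0 28 0 / 2 0 0 0 7 / 0 0 0 0 0 / 0 0 0 0 0
t=4: a0@(2,3) a1@(0,0) a2@(2,3) a3@(2,3) a4@(2,3) a5@(2,3) a6@(2,3) a7@(2,3) | pheromone: 5 0 0 0 0 / 0 0 0 0 0 / 0 0 0 41 0 / 1 0 0 0 6 / 0 0 0 0 0 / 0 0 0 0 0
t=5: a0@(2,3) a1@(0,0) a2@(2,3) a3@(2,3) a4@(2,3) a5@(2,3) a6@(2,3) a7@(2,3) | pheromone: 6 0 0 0 0 / 0 0 0 0 0 / 0 0 0 54 0 / 0 0 0 0 5 / 0 0 0 0 0 / 0 0 0 0 0

(0, 0)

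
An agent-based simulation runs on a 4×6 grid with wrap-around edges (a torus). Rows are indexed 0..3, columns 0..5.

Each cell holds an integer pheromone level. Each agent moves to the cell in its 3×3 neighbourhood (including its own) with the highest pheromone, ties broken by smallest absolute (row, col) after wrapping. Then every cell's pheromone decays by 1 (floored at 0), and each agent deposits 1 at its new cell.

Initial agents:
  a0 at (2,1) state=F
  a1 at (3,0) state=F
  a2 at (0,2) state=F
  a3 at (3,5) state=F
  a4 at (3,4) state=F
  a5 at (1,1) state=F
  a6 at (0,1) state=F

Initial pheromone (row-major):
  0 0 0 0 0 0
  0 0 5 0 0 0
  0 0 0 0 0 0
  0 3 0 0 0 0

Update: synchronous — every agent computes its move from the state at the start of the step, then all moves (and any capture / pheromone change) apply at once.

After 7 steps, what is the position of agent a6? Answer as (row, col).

t=1: a0@(1,2) a1@(3,1) a2@(1,2) a3@(0,0) a4@(0,3) a5@(1,2) a6@(1,2) | pheromone: 1 0 0 1 0 0 / 0 0 8 0 0 0 / 0 0 0 0 0 0 / 0 3 0 0 0 0
t=2: a0@(1,2) a1@(3,1) a2@(1,2) a3@(3,1) a4@(1,2) a5@(1,2) a6@(1,2) | pheromone: 0 0 0 0 0 0 / 0 0 12 0 0 0 / 0 0 0 0 0 0 / 0 4 0 0 0 0
t=3: a0@(1,2) a1@(3,1) a2@(1,2) a3@(3,1) a4@(1,2) a5@(1,2) a6@(1,2) | pheromone: 0 0 0 0 0 0 / 0 0 16 0 0 0 / 0 0 0 0 0 0 / 0 5 0 0 0 0
t=4: a0@(1,2) a1@(3,1) a2@(1,2) a3@(3,1) a4@(1,2) a5@(1,2) a6@(1,2) | pheromone: 0 0 0 0 0 0 / 0 0 20 0 0 0 / 0 0 0 0 0 0 / 0 6 0 0 0 0
t=5: a0@(1,2) a1@(3,1) a2@(1,2) a3@(3,1) a4@(1,2) a5@(1,2) a6@(1,2) | pheromone: 0 0 0 0 0 0 / 0 0 24 0 0 0 / 0 0 0 0 0 0 / 0 7 0 0 0 0
t=6: a0@(1,2) a1@(3,1) a2@(1,2) a3@(3,1) a4@(1,2) a5@(1,2) a6@(1,2) | pheromone: 0 0 0 0 0 0 / 0 0 28 0 0 0 / 0 0 0 0 0 0 / 0 8 0 0 0 0
t=7: a0@(1,2) a1@(3,1) a2@(1,2) a3@(3,1) a4@(1,2) a5@(1,2) a6@(1,2) | pheromone: 0 0 0 0 0 0 / 0 0 32 0 0 0 / 0 0 0 0 0 0 / 0 9 0 0 0 0

(1, 2)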